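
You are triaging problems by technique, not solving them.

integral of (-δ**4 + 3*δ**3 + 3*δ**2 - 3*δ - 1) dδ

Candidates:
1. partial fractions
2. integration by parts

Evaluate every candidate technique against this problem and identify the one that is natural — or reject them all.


Technique: no special technique — the integrand is a sum of constant multiples of powers of δ — integrate term by term.
- partial fractions — the expression is not a ratio of polynomials that decomposes further.
- integration by parts: splitting off a factor buys nothing — the integrand integrates directly without parts.


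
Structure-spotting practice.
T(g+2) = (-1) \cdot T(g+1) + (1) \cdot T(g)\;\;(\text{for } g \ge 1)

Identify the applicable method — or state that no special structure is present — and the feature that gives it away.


Best approach: the characteristic-root method — the recurrence treats every index alike (constant coefficients, no forcing) — precisely the regime where r^g trials close it.


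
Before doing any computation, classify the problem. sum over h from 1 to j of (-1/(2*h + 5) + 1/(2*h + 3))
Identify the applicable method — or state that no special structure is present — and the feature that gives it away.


Diagnosis: telescoping — write out three consecutive terms and watch the interior cancel: the advanced copy one term subtracts reappears as the very next term's leading piece, pair after pair.


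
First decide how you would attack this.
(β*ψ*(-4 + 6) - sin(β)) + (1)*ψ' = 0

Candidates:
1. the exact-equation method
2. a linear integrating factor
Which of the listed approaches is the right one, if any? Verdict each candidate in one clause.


Verdict: a linear integrating factor — linear in the unknown with genuine forcing: multiply through by the exponential of the integrated coefficient and the left side closes into one derivative.
- the exact-equation method: the cross partial derivatives disagree, so no single potential exists.
- a linear integrating factor: yes — fits the structure here.


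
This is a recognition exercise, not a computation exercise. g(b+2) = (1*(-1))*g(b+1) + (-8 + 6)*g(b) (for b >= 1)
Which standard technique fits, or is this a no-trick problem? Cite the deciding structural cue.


Diagnosis: the characteristic-root method — constant coefficients and linearity mean the ansatz r^b reduces it to solving the characteristic polynomial.


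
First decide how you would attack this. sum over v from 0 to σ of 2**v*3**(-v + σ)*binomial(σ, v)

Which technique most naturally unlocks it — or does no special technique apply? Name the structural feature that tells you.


Best approach: the binomial theorem — the binomial coefficients weight matched powers of 2 and 3, which is exactly the expansion of a binomial power.


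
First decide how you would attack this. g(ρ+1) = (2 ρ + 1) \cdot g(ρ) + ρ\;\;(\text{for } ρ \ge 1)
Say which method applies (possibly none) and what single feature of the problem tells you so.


Method: a summation factor — rescale the sequence by the product of the weights 2 ρ + 1 so far — the recurrence collapses to a plain running sum.


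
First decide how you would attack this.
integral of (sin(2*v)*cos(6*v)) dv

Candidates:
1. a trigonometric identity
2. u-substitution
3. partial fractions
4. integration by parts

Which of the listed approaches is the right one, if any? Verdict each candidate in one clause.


Technique: a trigonometric identity — mixed-frequency products such as sin(2*v)*cos(6*v) are designed for the product-to-sum formula.
- a trigonometric identity — applicable, and directly so.
- u-substitution — no subexpression of the integrand serves as a whole-integral substitution inner — individual terms may offer their own, but none carries its derivative as a factor of the full integrand; a working change of variable would have to be constructed from outside the expression.
- partial fractions — there is no rational-function structure to decompose.
- integration by parts: not the natural route: no polynomial-kernel product appears — a recursive parts reduction of the trigonometric product exists, but the identity rewrite is direct.


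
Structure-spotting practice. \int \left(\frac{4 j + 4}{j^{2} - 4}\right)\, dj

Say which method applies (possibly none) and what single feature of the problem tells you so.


Best approach: partial fractions — j^{2} - 4 splits into linear pieces, so the quotient is a sum of simple fractions — decompose before integrating.


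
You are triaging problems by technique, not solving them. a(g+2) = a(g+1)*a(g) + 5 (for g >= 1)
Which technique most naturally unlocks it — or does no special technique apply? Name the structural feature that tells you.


Verdict: no special technique — no ansatz, no master substitution, no summation factor survives the nonlinearity here.


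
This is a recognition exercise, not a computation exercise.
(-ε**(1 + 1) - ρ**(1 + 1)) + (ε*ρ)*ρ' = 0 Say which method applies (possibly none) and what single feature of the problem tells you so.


Verdict: the homogeneous substitution — the slope is degree-zero homogeneous: the ratio substitution v = ρ/ε collapses it. This doubles as a Bernoulli equation in the unknown as written; the homogeneous route needs no setup at all.


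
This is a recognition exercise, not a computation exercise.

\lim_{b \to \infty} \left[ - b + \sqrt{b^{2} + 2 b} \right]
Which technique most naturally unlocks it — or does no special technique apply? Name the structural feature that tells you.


Method: conjugate multiplication — both pieces blow up but their difference is finite; the conjugate trick rationalizes \sqrt{b^{2} + 2 b} - b.


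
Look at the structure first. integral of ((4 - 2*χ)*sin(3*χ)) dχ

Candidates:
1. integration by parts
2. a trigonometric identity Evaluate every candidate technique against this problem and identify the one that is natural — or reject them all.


Verdict: integration by parts — the integrand splits as 4 - 2*χ times sin(3*χ) — repeatedly differentiating the polynomial part kills it, which is the parts ladder.
- integration by parts — yes — fits the structure here.
- a trigonometric identity — no identity rewrites this into an easier trigonometric form.


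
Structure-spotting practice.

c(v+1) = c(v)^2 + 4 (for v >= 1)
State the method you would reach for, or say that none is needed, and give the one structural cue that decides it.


Verdict: no special technique — no ansatz, no master substitution, no summation factor survives the nonlinearity here.


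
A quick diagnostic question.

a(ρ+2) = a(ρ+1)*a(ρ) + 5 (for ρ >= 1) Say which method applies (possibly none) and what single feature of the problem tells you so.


Best approach: no special technique — a nonlinear dependence on earlier terms breaks linearity, and with it every superposition-based closed form.


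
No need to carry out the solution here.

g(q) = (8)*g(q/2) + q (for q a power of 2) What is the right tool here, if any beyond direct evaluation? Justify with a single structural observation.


Verdict: the master substitution — recursion at q/2 is multiplicative in the index; logarithmic reindexing via q = 2^m linearizes it.


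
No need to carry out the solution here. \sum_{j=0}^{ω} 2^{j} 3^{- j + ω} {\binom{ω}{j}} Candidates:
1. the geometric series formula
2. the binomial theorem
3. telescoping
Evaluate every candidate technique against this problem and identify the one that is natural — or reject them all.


Best approach: the binomial theorem — terms weighting {\binom{ω}{j}} against matched powers of 2 and 3 reassemble into (2 + 3)^ω by the binomial theorem.
- the geometric series formula — the term-to-term ratio drifts with the index — the one thing the geometric formula cannot absorb.
- the binomial theorem: yes — fits the structure here.
- telescoping — writing out consecutive terms as given produces no pairwise cancellation.


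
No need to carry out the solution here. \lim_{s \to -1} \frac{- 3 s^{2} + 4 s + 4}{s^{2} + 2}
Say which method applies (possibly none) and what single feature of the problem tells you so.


Technique: no special technique — no vanishing denominator and no indeterminate clash at the point — evaluation is immediate.


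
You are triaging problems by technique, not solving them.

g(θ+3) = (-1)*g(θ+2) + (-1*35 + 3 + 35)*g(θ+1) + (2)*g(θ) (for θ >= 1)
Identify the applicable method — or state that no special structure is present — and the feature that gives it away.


Diagnosis: the characteristic-root method — shift-invariance with fixed coefficients calls for exponential trials; the characteristic polynomial finds every r^θ.


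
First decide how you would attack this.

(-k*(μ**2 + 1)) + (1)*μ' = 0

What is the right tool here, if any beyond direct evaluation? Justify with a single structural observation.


Technique: separation of variables — the derivative equals a pure function of k (namely k) times a pure function of μ (namely μ**2 + 1); divide and integrate each side.


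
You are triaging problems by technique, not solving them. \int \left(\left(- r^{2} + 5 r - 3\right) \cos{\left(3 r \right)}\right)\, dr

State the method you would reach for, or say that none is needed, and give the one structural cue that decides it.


Best approach: integration by parts — differentiate - r^{2} + 5 r - 3, integrate \cos{\left(3 r \right)}: each pass lowers the polynomial degree, so parts terminates.


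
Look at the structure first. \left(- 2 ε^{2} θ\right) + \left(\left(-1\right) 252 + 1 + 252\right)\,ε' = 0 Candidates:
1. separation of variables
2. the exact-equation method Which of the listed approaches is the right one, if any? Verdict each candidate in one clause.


Best approach: separation of variables — all dependence on the two variables factors apart, the defining separable shape.
- separation of variables — applies; the problem has the shape this method handles.
- the exact-equation method — no potential function has this form as its differential, as written.


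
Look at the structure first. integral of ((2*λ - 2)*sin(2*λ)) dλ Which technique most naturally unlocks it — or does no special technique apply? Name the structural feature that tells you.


Verdict: integration by parts — 2*λ - 2 dies after finitely many derivatives while sin(2*λ) cycles under integration — the tabular/parts setup.


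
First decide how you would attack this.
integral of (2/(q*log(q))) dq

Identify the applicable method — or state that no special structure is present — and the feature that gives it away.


Diagnosis: u-substitution — everything non-trivial happens through the inner expression log(q), and its derivative accounts for the remaining factor up to a constant, so set u = log(q).


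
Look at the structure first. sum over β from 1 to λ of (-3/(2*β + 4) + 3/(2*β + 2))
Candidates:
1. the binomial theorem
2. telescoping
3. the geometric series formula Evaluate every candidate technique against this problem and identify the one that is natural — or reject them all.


Verdict: telescoping — write out three consecutive terms and watch the interior cancel: the advanced copy one term subtracts reappears as the very next term's leading piece, pair after pair.
- the binomial theorem: there is no pair of bases whose matched powers would reassemble into a single binomial power.
- telescoping: applicable, and directly so.
- the geometric series formula — dividing successive terms gives an index-dependent quantity, not a constant.


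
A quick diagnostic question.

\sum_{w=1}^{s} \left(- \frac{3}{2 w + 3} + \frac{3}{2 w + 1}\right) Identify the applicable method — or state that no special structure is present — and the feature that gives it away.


Verdict: telescoping — consecutive terms evaluate one function at adjacent indices (\frac{3}{2 w + 1} is its current value): one term's tail is the next term's head, so the chain collapses.


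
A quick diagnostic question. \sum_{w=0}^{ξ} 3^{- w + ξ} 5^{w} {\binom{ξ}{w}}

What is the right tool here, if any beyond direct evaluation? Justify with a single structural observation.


Technique: the binomial theorem — the summand is term w of a binomial expansion in 5 and 3; the whole sum is a single power.


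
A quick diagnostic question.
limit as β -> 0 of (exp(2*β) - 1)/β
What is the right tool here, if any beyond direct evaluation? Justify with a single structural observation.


Diagnosis: l'Hôpital's rule (0/0) — plug in 0: top and bottom both hit zero, so differentiate each and retry. Expanding numerator and denominator to first order gives the same value — the rule automates exactly that.


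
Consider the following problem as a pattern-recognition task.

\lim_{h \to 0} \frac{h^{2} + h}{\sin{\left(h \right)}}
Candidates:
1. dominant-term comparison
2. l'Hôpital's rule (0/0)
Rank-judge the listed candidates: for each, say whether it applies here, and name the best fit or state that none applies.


Best approach: l'Hôpital's rule (0/0) — substituting 0 gives 0 over 0; differentiate top and bottom once and re-evaluate. Expanding numerator and denominator to first order gives the same value — the rule automates exactly that.
- dominant-term comparison: this limit is not decided by comparing polynomial growth at infinity.
- l'Hôpital's rule (0/0) — applies; the problem has the shape this method handles.


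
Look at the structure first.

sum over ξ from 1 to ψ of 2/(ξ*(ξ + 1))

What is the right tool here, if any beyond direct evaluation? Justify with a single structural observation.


Technique: telescoping — after splitting 2/(ξ*(ξ + 1)) into partial fractions, the pieces are shifted copies of one function and cancel telescopically.


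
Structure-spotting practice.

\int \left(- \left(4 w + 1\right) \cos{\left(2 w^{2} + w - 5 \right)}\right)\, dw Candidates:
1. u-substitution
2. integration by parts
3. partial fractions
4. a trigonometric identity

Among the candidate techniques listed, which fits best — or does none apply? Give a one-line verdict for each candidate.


Diagnosis: u-substitution — collected, the integrand has one factor that is, up to a constant, the derivative of an inner expression the rest depends on — substitute for that inner expression.
- u-substitution — yes, a natural case for it.
- integration by parts — the non-polynomial partner is not one of the parts kernels — exp, sine, or cosine with a degree-1 argument, or a logarithm.
- partial fractions: the expression is not a ratio of polynomials that decomposes further.
- a trigonometric identity — no even trigonometric power and no product of distinct frequencies to rewrite.


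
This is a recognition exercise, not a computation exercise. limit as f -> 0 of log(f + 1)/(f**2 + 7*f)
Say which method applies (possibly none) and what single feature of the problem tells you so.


Method: l'Hôpital's rule (0/0) — the 0/0 form at 0 is the signature situation for l'Hôpital's rule. A local series expansion at the point resolves it as well; the rule is the packaged version of that step.


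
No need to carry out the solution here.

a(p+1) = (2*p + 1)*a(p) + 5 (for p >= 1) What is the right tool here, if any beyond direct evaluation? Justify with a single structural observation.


Diagnosis: a summation factor — first-order, linear, moving coefficient 2*p + 1: the discrete analogue of an integrating factor handles it.


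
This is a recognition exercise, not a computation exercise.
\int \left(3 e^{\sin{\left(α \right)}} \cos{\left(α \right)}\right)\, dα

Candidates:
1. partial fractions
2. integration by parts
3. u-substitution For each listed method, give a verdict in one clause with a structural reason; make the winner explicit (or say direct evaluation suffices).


Technique: u-substitution — collected, the integrand has one factor that is, up to a constant, the derivative of an inner expression the rest depends on — substitute for that inner expression.
- partial fractions — there is no rational-function structure to decompose.
- integration by parts — no split into a nonconstant polynomial times one of the standard kernels — exp, sine, or cosine of a linear argument, or a logarithm — applies here.
- u-substitution — a fit — the right tool for this form.


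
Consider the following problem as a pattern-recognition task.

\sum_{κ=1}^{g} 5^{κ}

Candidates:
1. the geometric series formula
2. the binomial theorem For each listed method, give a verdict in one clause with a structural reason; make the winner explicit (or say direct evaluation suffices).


Method: the geometric series formula — the ratio of consecutive terms is the constant 5, independent of the index — a geometric sum.
- the geometric series formula — yes, a natural case for it.
- the binomial theorem — the terms do not reassemble into a binomial power.


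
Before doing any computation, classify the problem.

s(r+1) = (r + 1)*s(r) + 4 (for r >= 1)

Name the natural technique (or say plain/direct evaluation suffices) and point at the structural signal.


Best approach: a summation factor — first-order linear but the coefficient r + 1 moves with the index — divide by the cumulative product and telescope.


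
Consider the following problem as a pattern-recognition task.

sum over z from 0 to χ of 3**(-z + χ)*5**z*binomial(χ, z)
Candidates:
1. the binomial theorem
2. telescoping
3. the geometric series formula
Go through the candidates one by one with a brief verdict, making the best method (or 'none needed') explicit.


Best approach: the binomial theorem — the summand is term z of a binomial expansion in 5 and 3; the whole sum is a single power.
- the binomial theorem: yes, a natural case for it.
- telescoping — writing out consecutive terms as given produces no pairwise cancellation.
- the geometric series formula: no single multiplier carries one term to the next throughout the sum.


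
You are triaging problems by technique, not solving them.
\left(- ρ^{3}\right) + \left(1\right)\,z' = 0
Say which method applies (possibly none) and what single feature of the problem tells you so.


Diagnosis: no special technique — the slope is a function of ρ alone, so integrate both sides directly.


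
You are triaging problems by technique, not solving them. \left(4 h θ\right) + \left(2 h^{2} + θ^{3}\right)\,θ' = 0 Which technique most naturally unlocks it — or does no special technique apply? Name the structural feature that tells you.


Diagnosis: the exact-equation method — the compatibility test passes: the θ-derivative of 4 h θ matches the h-derivative of 2 h^{2} + θ^{3}, so integrate a potential.


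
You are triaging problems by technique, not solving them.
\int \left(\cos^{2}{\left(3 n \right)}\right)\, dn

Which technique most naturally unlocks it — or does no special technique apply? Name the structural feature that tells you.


Verdict: a trigonometric identity — \cos^{2}{\left(3 n \right)} is an even power — the power-reduction identity rewrites it into first-degree cosines.


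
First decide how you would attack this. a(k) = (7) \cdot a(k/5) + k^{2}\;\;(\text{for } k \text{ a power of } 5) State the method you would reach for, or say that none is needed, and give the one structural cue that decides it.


Best approach: the master substitution — the argument contracts 5-fold per step: reindex k exponentially and solve the linear recurrence in the new index.


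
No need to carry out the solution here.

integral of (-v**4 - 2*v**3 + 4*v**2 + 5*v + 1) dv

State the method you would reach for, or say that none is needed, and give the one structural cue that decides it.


Technique: no special technique — scan for structure and find none: constant multiples of powers of v, integrate directly.


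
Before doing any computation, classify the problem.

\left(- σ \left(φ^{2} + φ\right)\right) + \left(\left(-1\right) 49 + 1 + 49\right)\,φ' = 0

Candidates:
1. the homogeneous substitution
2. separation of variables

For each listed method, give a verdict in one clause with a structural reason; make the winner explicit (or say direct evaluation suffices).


Verdict: separation of variables — separating collects all φ-dependence with the derivative and leaves all σ-dependence opposite: variables separate. A Bernoulli rewrite would carry it as the equation stands — separating the variables needs no rearrangement either.
- the homogeneous substitution: rescaling both variables together changes the slope, so no ratio substitution collapses it.
- separation of variables — applies; the problem has the shape this method handles.


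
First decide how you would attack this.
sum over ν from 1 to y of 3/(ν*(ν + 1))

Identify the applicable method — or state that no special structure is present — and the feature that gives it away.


Method: telescoping — 3/(ν*(ν + 1)) is a collapsed telescope: expand it into simple fractions to see the cancellation.


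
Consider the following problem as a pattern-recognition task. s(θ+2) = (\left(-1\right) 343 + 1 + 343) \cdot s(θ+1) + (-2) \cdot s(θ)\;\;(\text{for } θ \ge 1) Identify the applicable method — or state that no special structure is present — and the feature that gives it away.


Technique: the characteristic-root method — the recurrence is linear and homogeneous with constant coefficients, so the ansatz r^θ turns it into a polynomial equation for r.


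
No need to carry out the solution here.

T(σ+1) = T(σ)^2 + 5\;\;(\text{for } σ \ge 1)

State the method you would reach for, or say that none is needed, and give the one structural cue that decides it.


Verdict: no special technique — the unknown enters the rule nonlinearly, not as a weighted sum — no linear method is even well-posed.


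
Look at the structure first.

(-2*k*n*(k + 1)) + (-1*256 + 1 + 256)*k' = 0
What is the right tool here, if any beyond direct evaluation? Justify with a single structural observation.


Verdict: separation of variables — one side of the product carries the independent variable, the other the unknown — the textbook separation shape. A Bernoulli rewrite would carry it as the equation stands — separating the variables needs no rearrangement either.


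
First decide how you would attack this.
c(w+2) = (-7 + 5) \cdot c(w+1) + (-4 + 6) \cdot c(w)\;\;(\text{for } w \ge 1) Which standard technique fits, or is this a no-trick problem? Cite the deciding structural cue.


Technique: the characteristic-root method — the recurrence treats every index alike (constant coefficients, no forcing) — precisely the regime where r^w trials close it.


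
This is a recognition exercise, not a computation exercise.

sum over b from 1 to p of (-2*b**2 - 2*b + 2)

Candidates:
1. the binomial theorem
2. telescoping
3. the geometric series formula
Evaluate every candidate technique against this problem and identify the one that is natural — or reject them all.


Method: no special technique — this is bookkeeping, not technique: standard formulas for sums of constant-multiple powers of b apply termwise.
- the binomial theorem — the terms do not reassemble into a binomial power.
- telescoping: in the displayed form, no term reappears at a neighboring index to cancel against.
- the geometric series formula: consecutive terms are not related by a fixed multiplier.


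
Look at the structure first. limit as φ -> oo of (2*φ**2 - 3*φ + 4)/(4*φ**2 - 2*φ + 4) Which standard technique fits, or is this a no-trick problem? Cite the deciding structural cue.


Best approach: dominant-term comparison — divide through by the highest power of φ; every lower-order term dies and the dominant terms decide the limit. Differentiating the expression as a single quotient would eventually settle it as well; matching dominant growth settles it immediately.


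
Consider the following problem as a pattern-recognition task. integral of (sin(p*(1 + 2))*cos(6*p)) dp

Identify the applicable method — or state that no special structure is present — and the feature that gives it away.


Best approach: a trigonometric identity — sin(p*(1 + 2))*cos(6*p) mixes two frequencies; the product-to-sum identity splits it into single-frequency sinusoids.


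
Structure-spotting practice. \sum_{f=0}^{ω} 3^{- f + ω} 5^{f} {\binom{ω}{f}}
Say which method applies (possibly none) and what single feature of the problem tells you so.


Technique: the binomial theorem — the binomial coefficients weight matched powers of 5 and 3, which is exactly the expansion of a binomial power.


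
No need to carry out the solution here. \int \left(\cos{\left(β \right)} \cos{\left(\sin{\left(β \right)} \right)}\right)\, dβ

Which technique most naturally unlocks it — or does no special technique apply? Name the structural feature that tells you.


Verdict: u-substitution — spotting that \cos{\left(β \right)} is a constant multiple of the derivative of \sin{\left(β \right)} is the key observation — substitute u = \sin{\left(β \right)} and the integral becomes one-dimensional in u.


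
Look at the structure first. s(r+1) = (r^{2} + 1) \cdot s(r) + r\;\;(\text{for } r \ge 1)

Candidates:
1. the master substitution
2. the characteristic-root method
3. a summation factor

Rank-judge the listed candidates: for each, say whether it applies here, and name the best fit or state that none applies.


Verdict: a summation factor — rescale the sequence by the product of the weights r^{2} + 1 so far — the recurrence collapses to a plain running sum.
- the master substitution: with no divided-index recursive call, reindexing by powers of a base buys nothing.
- the characteristic-root method: an index-dependent weight blocks the pure exponential ansatz.
- a summation factor — applicable, and directly so.


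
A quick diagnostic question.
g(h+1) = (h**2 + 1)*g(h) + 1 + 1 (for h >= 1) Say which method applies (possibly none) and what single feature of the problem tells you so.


Technique: a summation factor — it is first-order linear but the coefficient h**2 + 1 depends on the index, so multiply through by a summation factor to telescope it.


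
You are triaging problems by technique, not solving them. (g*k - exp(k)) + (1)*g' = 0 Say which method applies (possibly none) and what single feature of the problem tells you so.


Best approach: a linear integrating factor — the equation is linear in g with coefficient k; multiplying by the integrating factor exp(∫k) makes the left side a perfect derivative.


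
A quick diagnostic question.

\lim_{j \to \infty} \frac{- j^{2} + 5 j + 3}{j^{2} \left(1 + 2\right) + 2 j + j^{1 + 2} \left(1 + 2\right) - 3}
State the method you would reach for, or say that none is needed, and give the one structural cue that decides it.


Method: dominant-term comparison — growth-rate triage: the leading powers of j decide the limit, everything else is noise. As a single quotient, the ∞/∞ shape would yield to repeated differentiation as well — the growth comparison gets there in one look.


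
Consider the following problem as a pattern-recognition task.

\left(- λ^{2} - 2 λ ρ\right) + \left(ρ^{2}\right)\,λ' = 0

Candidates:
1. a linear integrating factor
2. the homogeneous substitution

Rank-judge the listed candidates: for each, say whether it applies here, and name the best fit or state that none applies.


Best approach: the homogeneous substitution — scaling ρ and λ together leaves the slope fixed — it depends only on λ/ρ, so substitute the ratio. A Bernoulli substitution is a fair alternative on this equation directly; the homogeneous reading takes it as given.
- a linear integrating factor — a nonlinear term in the unknown puts this outside the integrating-factor template.
- the homogeneous substitution: a fit — the right tool for this form.


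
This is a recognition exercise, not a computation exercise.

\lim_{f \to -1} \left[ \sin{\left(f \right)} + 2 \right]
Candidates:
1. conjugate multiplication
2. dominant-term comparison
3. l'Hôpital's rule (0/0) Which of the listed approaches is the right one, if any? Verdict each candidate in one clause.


Technique: no special technique — no zero denominators, no indeterminate clash at -1 — substitute and read off the value.
- conjugate multiplication: the conjugate move applies to radical differences, which this is not.
- dominant-term comparison: this limit is not decided by comparing leading-term growth at infinity.
- l'Hôpital's rule (0/0): substituting the point produces a determinate value, not a 0 over 0 clash.


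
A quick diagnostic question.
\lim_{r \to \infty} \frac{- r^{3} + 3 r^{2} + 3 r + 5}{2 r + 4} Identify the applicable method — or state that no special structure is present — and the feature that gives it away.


Best approach: dominant-term comparison — as r grows, only the highest-degree terms matter — compare leading terms and read the limit off. Differentiating the expression as a single quotient would eventually settle it as well; matching dominant growth settles it immediately.


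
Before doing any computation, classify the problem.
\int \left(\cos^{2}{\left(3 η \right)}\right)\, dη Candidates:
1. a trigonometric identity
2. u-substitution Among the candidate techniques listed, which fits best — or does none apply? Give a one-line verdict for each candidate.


Technique: a trigonometric identity — \cos^{2}{\left(3 η \right)} carries an even exponent — trade it for double-angle cosines before integrating.
- a trigonometric identity — applicable, and directly so.
- u-substitution: no subexpression of the integrand pairs with its own derivative as a factor — individual terms may offer their own substitutions, but any change of variable covering the whole integral would have to be constructed from outside the expression.


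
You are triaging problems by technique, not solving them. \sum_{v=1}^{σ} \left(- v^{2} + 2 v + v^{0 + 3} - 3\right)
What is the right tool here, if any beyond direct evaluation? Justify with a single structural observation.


Best approach: no special technique — no ratio, no shift structure, no binomial pattern: sum the constant-multiple powers of v with known formulas.


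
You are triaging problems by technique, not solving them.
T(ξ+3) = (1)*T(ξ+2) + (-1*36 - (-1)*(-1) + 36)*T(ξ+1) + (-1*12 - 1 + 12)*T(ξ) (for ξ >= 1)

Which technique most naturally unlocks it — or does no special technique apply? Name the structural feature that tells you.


Verdict: the characteristic-root method — the recurrence is linear and homogeneous with constant coefficients, so the ansatz r^ξ turns it into a polynomial equation for r.


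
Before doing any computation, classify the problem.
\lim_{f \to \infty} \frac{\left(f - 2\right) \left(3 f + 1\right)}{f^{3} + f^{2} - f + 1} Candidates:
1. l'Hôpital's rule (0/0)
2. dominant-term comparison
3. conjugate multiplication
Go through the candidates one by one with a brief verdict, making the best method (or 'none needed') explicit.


Technique: dominant-term comparison — divide through by the highest power of f; every lower-order term dies and the dominant terms decide the limit.
- l'Hôpital's rule (0/0) — no 0/0 form appears: written as one quotient, top and bottom both grow without bound, and the ratio is decided by their leading terms.
- dominant-term comparison — yes — fits the structure here.
- conjugate multiplication: there are no radicals in tension whose conjugate would simplify matters.


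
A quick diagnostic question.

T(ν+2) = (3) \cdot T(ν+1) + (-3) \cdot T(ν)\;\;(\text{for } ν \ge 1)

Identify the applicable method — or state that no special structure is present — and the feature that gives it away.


Verdict: the characteristic-root method — the recurrence treats every index alike (constant coefficients, no forcing) — precisely the regime where r^ν trials close it.


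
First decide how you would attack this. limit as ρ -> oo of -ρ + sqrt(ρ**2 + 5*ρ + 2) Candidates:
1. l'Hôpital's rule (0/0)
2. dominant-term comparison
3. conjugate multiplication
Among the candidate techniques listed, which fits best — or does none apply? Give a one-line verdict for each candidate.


Method: conjugate multiplication — this difference gives up after one conjugate multiplication — the radical structure cancels against its conjugate.
- l'Hôpital's rule (0/0): substitution produces ∞ − ∞ rather than a vanishing quotient; the rule needs a 0/0 ratio to act on.
- dominant-term comparison: this is not a rational comparison of growth rates at infinity.
- conjugate multiplication: a fit — the right tool for this form.


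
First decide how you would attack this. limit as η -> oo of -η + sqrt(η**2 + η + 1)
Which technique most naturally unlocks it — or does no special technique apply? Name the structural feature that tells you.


Method: conjugate multiplication — this difference gives up after one conjugate multiplication — the radical structure cancels against its conjugate.


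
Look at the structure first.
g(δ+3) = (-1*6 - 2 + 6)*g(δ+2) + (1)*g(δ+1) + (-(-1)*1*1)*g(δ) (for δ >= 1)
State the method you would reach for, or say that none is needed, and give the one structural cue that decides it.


Best approach: the characteristic-root method — this is the constant-coefficient homogeneous case — the whole solution in δ reduces to a polynomial's roots.


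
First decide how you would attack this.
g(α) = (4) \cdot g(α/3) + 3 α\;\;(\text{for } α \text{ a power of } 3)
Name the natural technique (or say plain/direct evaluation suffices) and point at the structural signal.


Best approach: the master substitution — the argument contracts 3-fold per step: reindex α exponentially and solve the linear recurrence in the new index.


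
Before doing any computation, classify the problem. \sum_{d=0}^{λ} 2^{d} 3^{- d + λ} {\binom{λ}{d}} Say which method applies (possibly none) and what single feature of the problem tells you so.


Verdict: the binomial theorem — terms weighting {\binom{λ}{d}} against matched powers of 2 and 3 reassemble into (2 + 3)^λ by the binomial theorem.


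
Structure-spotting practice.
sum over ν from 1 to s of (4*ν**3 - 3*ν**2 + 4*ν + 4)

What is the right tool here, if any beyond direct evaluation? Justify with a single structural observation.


Best approach: no special technique — no cancellation, no constant ratio, no binomial weights — just polynomial terms summed directly.


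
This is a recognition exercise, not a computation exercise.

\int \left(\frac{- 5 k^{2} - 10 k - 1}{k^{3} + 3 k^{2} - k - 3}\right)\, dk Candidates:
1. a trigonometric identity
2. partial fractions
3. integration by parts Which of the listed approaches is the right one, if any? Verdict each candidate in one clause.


Technique: partial fractions — the integrand is a proper rational function and its denominator k^{3} + 3 k^{2} - k - 3 factors into distinct pieces, so it splits into simple fractions.
- a trigonometric identity — there is no trigonometric structure at all — the integrand carries no sine or cosine to rewrite.
- partial fractions: yes, a natural case for it.
- integration by parts: the nonconstant-polynomial-times-standard-kernel pattern (an exp, sine, cosine, or logarithm partner) is absent.


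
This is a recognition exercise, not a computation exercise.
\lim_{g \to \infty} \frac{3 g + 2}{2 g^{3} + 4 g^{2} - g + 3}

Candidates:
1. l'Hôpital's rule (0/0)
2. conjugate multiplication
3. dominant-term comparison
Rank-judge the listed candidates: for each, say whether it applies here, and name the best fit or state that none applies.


Best approach: dominant-term comparison — divide through by the highest power of g; every lower-order term dies and the dominant terms decide the limit.
- l'Hôpital's rule (0/0): as a single quotient the expression runs to ∞/∞ at the limit point — an at-infinity form of the rule would apply, though the leading-growth comparison is the direct reading.
- conjugate multiplication — there is no infinity-minus-infinity radical difference to rationalize.
- dominant-term comparison — yes, a natural case for it.


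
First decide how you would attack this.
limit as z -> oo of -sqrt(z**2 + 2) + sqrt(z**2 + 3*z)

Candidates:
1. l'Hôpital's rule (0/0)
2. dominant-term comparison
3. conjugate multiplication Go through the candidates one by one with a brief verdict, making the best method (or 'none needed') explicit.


Technique: conjugate multiplication — neither sqrt(z**2 + 3*z) nor sqrt(z**2 + 2) converges alone, so rewrite their difference as a conjugate-rationalized quotient first.
- l'Hôpital's rule (0/0): substitution produces ∞ − ∞ rather than a vanishing quotient; the rule needs a 0/0 ratio to act on.
- dominant-term comparison: leading-power comparison does not apply to this form.
- conjugate multiplication — applicable, and directly so.


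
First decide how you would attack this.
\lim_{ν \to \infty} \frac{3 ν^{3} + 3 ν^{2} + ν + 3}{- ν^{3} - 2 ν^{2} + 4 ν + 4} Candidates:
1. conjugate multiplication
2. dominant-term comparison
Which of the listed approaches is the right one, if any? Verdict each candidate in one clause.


Technique: dominant-term comparison — as ν grows, only the highest-degree terms matter — compare leading terms and read the limit off.
- conjugate multiplication: there is no infinity-minus-infinity radical difference to rationalize.
- dominant-term comparison — applicable, and directly so.


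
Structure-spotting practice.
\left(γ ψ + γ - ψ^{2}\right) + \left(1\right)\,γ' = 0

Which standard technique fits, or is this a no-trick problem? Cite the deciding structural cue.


Best approach: a linear integrating factor — linear in the unknown with genuine forcing: multiply through by the exponential of the integrated coefficient and the left side closes into one derivative.


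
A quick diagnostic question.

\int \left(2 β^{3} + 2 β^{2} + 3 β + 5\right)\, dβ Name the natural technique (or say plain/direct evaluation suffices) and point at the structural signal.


Verdict: no special technique — every term is a constant multiple of a power of β; term-wise power-rule integration needs no preliminary transformation.


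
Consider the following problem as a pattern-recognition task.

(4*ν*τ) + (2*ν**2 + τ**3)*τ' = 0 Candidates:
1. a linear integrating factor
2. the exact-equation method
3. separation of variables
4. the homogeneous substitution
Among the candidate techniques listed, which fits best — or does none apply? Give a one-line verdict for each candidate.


Technique: the exact-equation method — because the two cross partials coincide, the form is conservative as written — recover its potential in (ν, τ).
- a linear integrating factor — the unknown enters nonlinearly (through a power, a denominator, or a transcendental function), which the linear integrating-factor recipe cannot absorb as-is — any repair would come from a preliminary substitution, not the factor.
- the exact-equation method — applicable, and directly so.
- separation of variables: the two dependences do not factor apart.
- the homogeneous substitution — rescaling both variables together changes the slope, so no ratio substitution collapses it.


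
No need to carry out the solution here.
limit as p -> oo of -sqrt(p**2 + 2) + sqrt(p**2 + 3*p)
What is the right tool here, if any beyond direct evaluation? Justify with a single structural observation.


Verdict: conjugate multiplication — sqrt(p**2 + 3*p) and sqrt(p**2 + 2) both blow up, but their difference is tame once the conjugate rationalizes it.
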